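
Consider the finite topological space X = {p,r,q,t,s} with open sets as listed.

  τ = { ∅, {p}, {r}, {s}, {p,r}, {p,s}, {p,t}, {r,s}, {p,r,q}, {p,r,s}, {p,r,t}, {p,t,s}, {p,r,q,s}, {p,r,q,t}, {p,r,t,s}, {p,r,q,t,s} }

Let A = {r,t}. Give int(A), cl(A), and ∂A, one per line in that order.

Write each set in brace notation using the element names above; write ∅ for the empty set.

interior: largest open inside A is {r} (from ∅, {r})
cl via duality: int({p,q,s}) = {p,s}, so X∖{p,s} = {r,q,t}
cl∖int = {q,t}

int(A) = {r}
cl(A)  = {r,q,t}
∂A     = {q,t}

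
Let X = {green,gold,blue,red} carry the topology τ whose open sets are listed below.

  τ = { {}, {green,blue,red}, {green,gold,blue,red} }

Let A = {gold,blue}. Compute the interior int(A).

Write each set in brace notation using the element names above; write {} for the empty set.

U open, U⊆A: {}. int(A) = ⋃ = {}

{}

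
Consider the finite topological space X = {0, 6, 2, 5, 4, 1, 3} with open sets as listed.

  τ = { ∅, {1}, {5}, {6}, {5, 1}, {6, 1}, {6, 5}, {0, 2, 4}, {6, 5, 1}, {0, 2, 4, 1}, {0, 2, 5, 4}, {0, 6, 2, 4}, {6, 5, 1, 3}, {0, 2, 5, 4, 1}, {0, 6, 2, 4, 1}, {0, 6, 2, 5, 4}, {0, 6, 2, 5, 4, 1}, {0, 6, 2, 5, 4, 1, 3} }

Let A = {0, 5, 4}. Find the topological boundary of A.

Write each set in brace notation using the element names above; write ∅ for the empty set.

opens ⊆ A: ∅, {5}; union → int = {5}
complement {6, 2, 1, 3}; its interior {6, 1}; cl(A) = X∖{6, 1} = {0, 2, 5, 4, 3}
boundary = {0, 2, 5, 4, 3} ∖ {5} = {0, 2, 4, 3}

{0, 2, 4, 3}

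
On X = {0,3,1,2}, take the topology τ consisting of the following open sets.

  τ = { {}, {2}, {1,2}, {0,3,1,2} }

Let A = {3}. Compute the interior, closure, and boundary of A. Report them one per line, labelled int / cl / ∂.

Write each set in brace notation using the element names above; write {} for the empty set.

open subsets of A: {}; so int(A) = {}
closure: X∖int(X∖A) = X∖{1,2} = {0,3}
∂A = {0,3} minus {} = {0,3}

int(A) = {}
cl(A)  = {0,3}
∂A     = {0,3}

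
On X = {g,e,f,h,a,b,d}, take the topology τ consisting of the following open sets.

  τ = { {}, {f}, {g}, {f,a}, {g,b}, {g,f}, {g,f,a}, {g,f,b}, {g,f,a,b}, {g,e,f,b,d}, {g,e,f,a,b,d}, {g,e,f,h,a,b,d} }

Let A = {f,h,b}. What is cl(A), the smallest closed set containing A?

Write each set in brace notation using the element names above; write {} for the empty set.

X∖A={g,e,a,d}, int(X∖A)={g}, hence cl(A)={e,f,h,a,b,d}

{e,f,h,a,b,d}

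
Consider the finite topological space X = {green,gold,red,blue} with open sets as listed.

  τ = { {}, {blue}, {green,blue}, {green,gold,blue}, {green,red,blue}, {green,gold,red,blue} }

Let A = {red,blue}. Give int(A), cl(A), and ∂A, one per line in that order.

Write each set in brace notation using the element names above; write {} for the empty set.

interior: largest open inside A is {blue} (from {}, {blue})
cl via duality: int({green,gold}) = {}, so X∖{} = {green,gold,red,blue}
cl∖int = {green,gold,red}

int(A) = {blue}
cl(A)  = {green,gold,red,blue}
∂A     = {green,gold,red}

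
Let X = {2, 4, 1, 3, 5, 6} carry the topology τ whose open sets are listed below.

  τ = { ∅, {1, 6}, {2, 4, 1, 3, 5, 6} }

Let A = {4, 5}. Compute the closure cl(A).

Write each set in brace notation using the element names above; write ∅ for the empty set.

{2, 4, 3, 5}

cl via duality: int({2, 1, 3, 6}) = {1, 6}, so X∖{1, 6} = {2, 4, 3, 5}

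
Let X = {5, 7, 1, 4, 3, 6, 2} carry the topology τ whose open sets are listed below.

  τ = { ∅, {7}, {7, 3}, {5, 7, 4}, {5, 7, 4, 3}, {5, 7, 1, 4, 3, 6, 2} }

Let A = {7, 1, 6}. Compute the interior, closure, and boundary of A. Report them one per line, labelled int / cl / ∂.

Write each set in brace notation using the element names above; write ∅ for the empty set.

int(A) = {7}
cl(A)  = {5, 7, 1, 4, 3, 6, 2}
∂A     = {5, 1, 4, 3, 6, 2}

interior: largest open inside A is {7} (from ∅, {7})
cl via duality: int({5, 4, 3, 2}) = ∅, so X∖∅ = {5, 7, 1, 4, 3, 6, 2}
cl∖int = {5, 1, 4, 3, 6, 2}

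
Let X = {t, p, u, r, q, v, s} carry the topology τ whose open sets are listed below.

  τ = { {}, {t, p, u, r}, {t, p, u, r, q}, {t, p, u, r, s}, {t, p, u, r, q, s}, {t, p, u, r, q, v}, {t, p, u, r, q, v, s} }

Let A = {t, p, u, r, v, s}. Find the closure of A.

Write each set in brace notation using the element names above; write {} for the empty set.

{t, p, u, r, q, v, s}

complement {q}; its interior {}; cl(A) = X∖{} = {t, p, u, r, q, v, s}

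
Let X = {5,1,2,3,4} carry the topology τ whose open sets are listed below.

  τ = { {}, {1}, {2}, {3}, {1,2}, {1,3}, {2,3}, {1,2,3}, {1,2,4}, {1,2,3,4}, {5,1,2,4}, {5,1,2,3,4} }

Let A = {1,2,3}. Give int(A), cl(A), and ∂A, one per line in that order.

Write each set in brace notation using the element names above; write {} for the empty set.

int(A) = {1,2,3}
cl(A)  = {5,1,2,3,4}
∂A     = {5,4}

opens ⊆ A: {}, {2}, {3}, {1}, {1,2}, {1,3}, {2,3}, {1,2,3}; union → int = {1,2,3}
complement {5,4}; its interior {}; cl(A) = X∖{} = {5,1,2,3,4}
boundary = {5,1,2,3,4} ∖ {1,2,3} = {5,4}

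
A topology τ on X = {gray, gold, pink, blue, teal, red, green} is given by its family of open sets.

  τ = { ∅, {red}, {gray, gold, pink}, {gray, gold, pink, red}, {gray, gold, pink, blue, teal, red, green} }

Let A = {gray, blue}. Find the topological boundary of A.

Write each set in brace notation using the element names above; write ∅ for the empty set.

{gray, gold, pink, blue, teal, green}

open subsets of A: ∅; so int(A) = ∅
closure: X∖int(X∖A) = X∖{red} = {gray, gold, pink, blue, teal, green}
∂A = {gray, gold, pink, blue, teal, green} minus ∅ = {gray, gold, pink, blue, teal, green}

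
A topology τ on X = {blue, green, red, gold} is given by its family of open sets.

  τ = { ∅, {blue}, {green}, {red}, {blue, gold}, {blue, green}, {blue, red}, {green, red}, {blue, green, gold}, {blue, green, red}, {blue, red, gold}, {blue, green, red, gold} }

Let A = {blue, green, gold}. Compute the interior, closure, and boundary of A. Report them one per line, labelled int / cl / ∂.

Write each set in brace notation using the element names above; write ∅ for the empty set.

open subsets of A: ∅, {green}, {blue}, {blue, gold}, {blue, green}, {blue, green, gold}; so int(A) = {blue, green, gold}
closure: X∖int(X∖A) = X∖{red} = {blue, green, gold}
∂A = {blue, green, gold} minus {blue, green, gold} = ∅

int(A) = {blue, green, gold}
cl(A)  = {blue, green, gold}
∂A     = ∅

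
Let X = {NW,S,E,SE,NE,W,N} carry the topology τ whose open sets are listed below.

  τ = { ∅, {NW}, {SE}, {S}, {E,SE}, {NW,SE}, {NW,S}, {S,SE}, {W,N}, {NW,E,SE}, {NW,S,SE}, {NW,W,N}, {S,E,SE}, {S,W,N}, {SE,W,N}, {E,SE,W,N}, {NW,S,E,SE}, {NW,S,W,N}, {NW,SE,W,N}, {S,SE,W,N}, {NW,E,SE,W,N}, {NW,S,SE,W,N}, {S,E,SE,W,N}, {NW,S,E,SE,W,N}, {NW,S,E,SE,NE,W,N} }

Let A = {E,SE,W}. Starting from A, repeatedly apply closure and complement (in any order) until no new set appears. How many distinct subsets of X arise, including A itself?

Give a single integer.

10

cl via duality: int({NW,S,NE,N}) = {NW,S}, so X∖{NW,S} = {E,SE,NE,W,N}
Write k for closure, c for complement:
  1. A     = {E,SE,W}
  2. kA    = {E,SE,NE,W,N}
  3. cA    = {NW,S,NE,N}
  4. ckA   = {NW,S}
  5. kcA   = {NW,S,NE,W,N}
  6. kckA  = {NW,S,NE}
  7. ckcA  = {E,SE}
  8. ckckA = {E,SE,W,N}
  9. kckcA = {E,SE,NE}
  10. ckckcA = {NW,S,W,N}
applying k or c yields no new set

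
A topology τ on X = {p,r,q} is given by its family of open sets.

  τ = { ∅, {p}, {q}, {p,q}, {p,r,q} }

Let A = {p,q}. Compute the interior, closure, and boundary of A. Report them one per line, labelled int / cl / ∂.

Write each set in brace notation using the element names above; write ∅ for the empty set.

int(A) = {p,q}
cl(A)  = {p,r,q}
∂A     = {r}

open subsets of A: ∅, {q}, {p}, {p,q}; so int(A) = {p,q}
closure: X∖int(X∖A) = X∖∅ = {p,r,q}
∂A = {p,r,q} minus {p,q} = {r}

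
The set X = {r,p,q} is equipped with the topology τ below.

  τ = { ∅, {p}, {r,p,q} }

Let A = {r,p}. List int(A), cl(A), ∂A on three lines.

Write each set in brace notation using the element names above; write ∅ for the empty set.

open subsets of A: ∅, {p}; so int(A) = {p}
closure: X∖int(X∖A) = X∖∅ = {r,p,q}
∂A = {r,p,q} minus {p} = {r,q}

int(A) = {p}
cl(A)  = {r,p,q}
∂A     = {r,q}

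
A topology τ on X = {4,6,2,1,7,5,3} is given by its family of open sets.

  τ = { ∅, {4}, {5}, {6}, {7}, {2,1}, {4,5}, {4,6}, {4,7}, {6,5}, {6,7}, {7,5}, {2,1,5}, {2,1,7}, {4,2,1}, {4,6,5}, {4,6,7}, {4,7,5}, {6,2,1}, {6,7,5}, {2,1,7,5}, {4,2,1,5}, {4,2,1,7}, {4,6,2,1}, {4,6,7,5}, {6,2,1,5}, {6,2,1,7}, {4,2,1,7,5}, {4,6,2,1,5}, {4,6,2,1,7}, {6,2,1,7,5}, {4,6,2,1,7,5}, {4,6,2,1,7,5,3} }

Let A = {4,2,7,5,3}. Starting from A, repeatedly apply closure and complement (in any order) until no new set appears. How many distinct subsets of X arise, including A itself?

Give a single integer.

X∖A={6,1}, int(X∖A)={6}, hence cl(A)={4,2,1,7,5,3}
Orbit (k=closure, c=complement):
  1. A     = {4,2,7,5,3}
  2. kA    = {4,2,1,7,5,3}
  3. cA    = {6,1}
  4. ckA   = {6}
  5. kcA   = {6,2,1,3}
  6. kckA  = {6,3}
  7. ckcA  = {4,7,5}
  8. ckckA = {4,2,1,7,5}
  9. kckcA = {4,7,5,3}
  10. ckckcA = {6,2,1}
(closed under both — stop)

10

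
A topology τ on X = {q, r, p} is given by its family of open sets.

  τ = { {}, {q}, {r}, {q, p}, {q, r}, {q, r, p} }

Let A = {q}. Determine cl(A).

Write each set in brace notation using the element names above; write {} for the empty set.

cl via duality: int({r, p}) = {r}, so X∖{r} = {q, p}

{q, p}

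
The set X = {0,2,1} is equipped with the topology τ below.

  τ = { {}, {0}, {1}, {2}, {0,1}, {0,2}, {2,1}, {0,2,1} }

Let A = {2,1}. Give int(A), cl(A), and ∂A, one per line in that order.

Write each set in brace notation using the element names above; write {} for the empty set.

int(A) = {2,1}
cl(A)  = {2,1}
∂A     = {}

open subsets of A: {}, {2}, {1}, {2,1}; so int(A) = {2,1}
closure: X∖int(X∖A) = X∖{0} = {2,1}
∂A = {2,1} minus {2,1} = {}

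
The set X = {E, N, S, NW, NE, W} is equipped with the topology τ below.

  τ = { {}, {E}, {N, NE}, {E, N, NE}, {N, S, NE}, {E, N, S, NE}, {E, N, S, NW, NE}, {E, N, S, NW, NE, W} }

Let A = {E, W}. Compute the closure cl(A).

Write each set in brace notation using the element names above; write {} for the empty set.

{E, NW, W}

complement {N, S, NW, NE}; its interior {N, S, NE}; cl(A) = X∖{N, S, NE} = {E, NW, W}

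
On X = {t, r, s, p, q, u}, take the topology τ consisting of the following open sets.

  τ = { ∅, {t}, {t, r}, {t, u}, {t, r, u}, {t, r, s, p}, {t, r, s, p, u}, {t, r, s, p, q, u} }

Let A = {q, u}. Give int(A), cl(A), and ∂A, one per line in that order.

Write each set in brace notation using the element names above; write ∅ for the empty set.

interior: largest open inside A is ∅ (from ∅)
cl via duality: int({t, r, s, p}) = {t, r, s, p}, so X∖{t, r, s, p} = {q, u}
cl∖int = {q, u}

int(A) = ∅
cl(A)  = {q, u}
∂A     = {q, u}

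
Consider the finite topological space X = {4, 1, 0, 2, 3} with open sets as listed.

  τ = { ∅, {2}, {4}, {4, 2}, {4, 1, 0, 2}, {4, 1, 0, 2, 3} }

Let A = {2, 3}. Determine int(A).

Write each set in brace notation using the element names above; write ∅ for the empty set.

open subsets of A: ∅, {2}; so int(A) = {2}

{2}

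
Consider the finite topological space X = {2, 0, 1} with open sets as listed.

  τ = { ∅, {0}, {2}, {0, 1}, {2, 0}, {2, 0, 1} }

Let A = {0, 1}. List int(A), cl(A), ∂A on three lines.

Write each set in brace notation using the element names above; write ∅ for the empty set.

U open, U⊆A: ∅, {0}, {0, 1}. int(A) = ⋃ = {0, 1}
X∖A={2}, int(X∖A)={2}, hence cl(A)={0, 1}
∂A: remove int from cl → ∅

int(A) = {0, 1}
cl(A)  = {0, 1}
∂A     = ∅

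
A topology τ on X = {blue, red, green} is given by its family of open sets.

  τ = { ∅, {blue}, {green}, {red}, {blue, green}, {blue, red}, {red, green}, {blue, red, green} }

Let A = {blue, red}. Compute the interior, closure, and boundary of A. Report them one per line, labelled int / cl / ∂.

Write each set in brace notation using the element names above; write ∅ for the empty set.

int(A) = {blue, red}
cl(A)  = {blue, red}
∂A     = ∅

open subsets of A: ∅, {red}, {blue}, {blue, red}; so int(A) = {blue, red}
closure: X∖int(X∖A) = X∖{green} = {blue, red}
∂A = {blue, red} minus {blue, red} = ∅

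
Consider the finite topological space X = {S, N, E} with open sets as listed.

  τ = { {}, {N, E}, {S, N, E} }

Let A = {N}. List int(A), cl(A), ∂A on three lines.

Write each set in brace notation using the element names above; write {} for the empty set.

open subsets of A: {}; so int(A) = {}
closure: X∖int(X∖A) = X∖{} = {S, N, E}
∂A = {S, N, E} minus {} = {S, N, E}

int(A) = {}
cl(A)  = {S, N, E}
∂A     = {S, N, E}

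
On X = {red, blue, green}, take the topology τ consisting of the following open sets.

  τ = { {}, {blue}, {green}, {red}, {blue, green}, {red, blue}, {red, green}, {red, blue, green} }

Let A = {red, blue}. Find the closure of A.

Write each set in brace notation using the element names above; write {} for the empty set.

cl via duality: int({green}) = {green}, so X∖{green} = {red, blue}

{red, blue}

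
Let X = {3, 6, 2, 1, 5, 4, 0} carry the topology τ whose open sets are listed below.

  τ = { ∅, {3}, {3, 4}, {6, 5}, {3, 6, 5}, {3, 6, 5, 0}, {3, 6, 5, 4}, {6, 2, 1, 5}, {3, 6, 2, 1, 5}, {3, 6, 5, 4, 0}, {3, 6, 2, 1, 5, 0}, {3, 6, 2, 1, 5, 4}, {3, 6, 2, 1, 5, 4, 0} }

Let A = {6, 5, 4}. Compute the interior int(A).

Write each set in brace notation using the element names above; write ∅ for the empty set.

opens ⊆ A: ∅, {6, 5}; union → int = {6, 5}

{6, 5}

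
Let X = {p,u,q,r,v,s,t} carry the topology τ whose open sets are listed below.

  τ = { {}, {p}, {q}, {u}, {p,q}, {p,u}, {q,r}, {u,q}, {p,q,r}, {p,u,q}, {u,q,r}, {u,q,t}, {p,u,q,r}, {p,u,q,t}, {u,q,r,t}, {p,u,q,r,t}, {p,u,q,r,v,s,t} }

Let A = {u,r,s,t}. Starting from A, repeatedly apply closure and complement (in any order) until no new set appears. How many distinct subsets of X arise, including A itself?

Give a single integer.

complement {p,q,v}; its interior {p,q}; cl(A) = X∖{p,q} = {u,r,v,s,t}
With k = closure, c = complement:
  1. A     = {u,r,s,t}
  2. kA    = {u,r,v,s,t}
  3. cA    = {p,q,v}
  4. ckA   = {p,q}
  5. kcA   = {p,q,r,v,s,t}
  6. ckcA  = {u}
  7. kckcA = {u,v,s,t}
  8. ckckcA = {p,q,r}
k, c of each give nothing new

8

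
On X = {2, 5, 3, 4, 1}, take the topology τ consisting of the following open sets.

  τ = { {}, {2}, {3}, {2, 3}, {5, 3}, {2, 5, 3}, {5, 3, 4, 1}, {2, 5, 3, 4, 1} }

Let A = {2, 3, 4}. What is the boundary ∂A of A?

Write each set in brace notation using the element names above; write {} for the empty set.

opens ⊆ A: {}, {2}, {3}, {2, 3}; union → int = {2, 3}
complement {5, 1}; its interior {}; cl(A) = X∖{} = {2, 5, 3, 4, 1}
boundary = {2, 5, 3, 4, 1} ∖ {2, 3} = {5, 4, 1}

{5, 4, 1}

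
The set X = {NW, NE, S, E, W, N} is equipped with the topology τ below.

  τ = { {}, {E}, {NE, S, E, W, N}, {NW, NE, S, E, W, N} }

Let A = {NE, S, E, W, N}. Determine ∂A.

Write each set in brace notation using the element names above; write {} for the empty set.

interior: largest open inside A is {NE, S, E, W, N} (from {}, {E}, {NE, S, E, W, N})
cl via duality: int({NW}) = {}, so X∖{} = {NW, NE, S, E, W, N}
cl∖int = {NW}

{NW}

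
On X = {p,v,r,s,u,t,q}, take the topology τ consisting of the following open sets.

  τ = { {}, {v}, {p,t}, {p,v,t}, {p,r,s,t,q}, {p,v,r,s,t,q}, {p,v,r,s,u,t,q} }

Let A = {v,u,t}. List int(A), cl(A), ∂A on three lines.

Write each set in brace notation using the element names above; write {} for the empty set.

int(A) = {v}
cl(A)  = {p,v,r,s,u,t,q}
∂A     = {p,r,s,u,t,q}

open subsets of A: {}, {v}; so int(A) = {v}
closure: X∖int(X∖A) = X∖{} = {p,v,r,s,u,t,q}
∂A = {p,v,r,s,u,t,q} minus {v} = {p,r,s,u,t,q}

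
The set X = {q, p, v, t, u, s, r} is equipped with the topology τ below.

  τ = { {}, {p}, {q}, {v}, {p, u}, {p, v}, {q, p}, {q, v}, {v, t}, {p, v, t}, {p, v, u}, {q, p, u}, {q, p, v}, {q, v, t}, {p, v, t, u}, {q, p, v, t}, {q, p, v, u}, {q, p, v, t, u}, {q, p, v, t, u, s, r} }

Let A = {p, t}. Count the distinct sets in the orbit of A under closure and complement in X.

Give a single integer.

10

complement {q, v, u, s, r}; its interior {q, v}; cl(A) = X∖{q, v} = {p, t, u, s, r}
With k = closure, c = complement:
  1. A     = {p, t}
  2. kA    = {p, t, u, s, r}
  3. cA    = {q, v, u, s, r}
  4. ckA   = {q, v}
  5. kcA   = {q, v, t, u, s, r}
  6. kckA  = {q, v, t, s, r}
  7. ckcA  = {p}
  8. ckckA = {p, u}
  9. kckcA = {p, u, s, r}
  10. ckckcA = {q, v, t}
k, c of each give nothing new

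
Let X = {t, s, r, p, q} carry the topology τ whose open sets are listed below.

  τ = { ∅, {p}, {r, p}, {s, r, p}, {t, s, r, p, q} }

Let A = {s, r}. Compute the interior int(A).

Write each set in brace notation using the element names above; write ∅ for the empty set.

open subsets of A: ∅; so int(A) = ∅

∅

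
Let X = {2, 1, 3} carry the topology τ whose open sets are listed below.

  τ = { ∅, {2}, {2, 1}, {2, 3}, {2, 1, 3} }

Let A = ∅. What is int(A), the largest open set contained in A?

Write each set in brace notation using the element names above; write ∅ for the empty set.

opens ⊆ A: ∅; union → int = ∅

∅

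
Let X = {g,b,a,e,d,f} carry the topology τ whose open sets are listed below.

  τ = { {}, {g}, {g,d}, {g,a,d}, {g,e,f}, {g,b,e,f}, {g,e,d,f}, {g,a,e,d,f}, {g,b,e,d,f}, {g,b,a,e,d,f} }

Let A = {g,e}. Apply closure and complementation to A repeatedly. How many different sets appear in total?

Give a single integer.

X∖A={b,a,d,f}, int(X∖A)={}, hence cl(A)={g,b,a,e,d,f}
Orbit (k=closure, c=complement):
  1. A     = {g,e}
  2. kA    = {g,b,a,e,d,f}
  3. cA    = {b,a,d,f}
  4. ckA   = {}
  5. kcA   = {b,a,e,d,f}
  6. ckcA  = {g}
(closed under both — stop)

6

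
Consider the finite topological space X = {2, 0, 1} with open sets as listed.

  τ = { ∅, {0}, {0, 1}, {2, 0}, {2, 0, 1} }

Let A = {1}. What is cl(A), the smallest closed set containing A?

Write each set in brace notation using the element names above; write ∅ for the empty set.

X∖A={2, 0}, int(X∖A)={2, 0}, hence cl(A)={1}

{1}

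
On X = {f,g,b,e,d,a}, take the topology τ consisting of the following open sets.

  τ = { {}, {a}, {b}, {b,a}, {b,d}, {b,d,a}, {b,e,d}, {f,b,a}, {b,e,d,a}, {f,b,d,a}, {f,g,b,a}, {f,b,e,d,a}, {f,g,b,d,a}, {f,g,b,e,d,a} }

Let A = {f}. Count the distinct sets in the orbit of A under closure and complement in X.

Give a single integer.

complement {g,b,e,d,a}; its interior {b,e,d,a}; cl(A) = X∖{b,e,d,a} = {f,g}
With k = closure, c = complement:
  1. A     = {f}
  2. kA    = {f,g}
  3. cA    = {g,b,e,d,a}
  4. ckA   = {b,e,d,a}
  5. kcA   = {f,g,b,e,d,a}
  6. ckcA  = {}
k, c of each give nothing new

6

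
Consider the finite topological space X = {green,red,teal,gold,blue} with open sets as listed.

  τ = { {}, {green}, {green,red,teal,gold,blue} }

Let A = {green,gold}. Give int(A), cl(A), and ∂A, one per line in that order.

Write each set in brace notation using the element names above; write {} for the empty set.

U open, U⊆A: {}, {green}. int(A) = ⋃ = {green}
X∖A={red,teal,blue}, int(X∖A)={}, hence cl(A)={green,red,teal,gold,blue}
∂A: remove int from cl → {red,teal,gold,blue}

int(A) = {green}
cl(A)  = {green,red,teal,gold,blue}
∂A     = {red,teal,gold,blue}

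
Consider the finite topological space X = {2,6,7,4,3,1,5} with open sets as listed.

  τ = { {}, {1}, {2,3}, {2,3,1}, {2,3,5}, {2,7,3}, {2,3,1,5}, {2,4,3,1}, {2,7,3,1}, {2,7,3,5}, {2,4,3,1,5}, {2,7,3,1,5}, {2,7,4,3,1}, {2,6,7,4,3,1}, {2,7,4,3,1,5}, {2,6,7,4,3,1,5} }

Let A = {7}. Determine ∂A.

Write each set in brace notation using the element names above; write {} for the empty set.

opens ⊆ A: {}; union → int = {}
complement {2,6,4,3,1,5}; its interior {2,4,3,1,5}; cl(A) = X∖{2,4,3,1,5} = {6,7}
boundary = {6,7} ∖ {} = {6,7}

{6,7}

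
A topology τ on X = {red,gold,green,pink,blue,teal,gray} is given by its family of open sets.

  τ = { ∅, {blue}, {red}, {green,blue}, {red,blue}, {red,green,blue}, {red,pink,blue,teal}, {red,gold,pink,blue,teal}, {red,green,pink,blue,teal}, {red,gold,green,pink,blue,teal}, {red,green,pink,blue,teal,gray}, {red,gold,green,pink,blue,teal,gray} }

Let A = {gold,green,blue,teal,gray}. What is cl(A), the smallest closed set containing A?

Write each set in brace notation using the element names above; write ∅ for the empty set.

X∖A={red,pink}, int(X∖A)={red}, hence cl(A)={gold,green,pink,blue,teal,gray}

{gold,green,pink,blue,teal,gray}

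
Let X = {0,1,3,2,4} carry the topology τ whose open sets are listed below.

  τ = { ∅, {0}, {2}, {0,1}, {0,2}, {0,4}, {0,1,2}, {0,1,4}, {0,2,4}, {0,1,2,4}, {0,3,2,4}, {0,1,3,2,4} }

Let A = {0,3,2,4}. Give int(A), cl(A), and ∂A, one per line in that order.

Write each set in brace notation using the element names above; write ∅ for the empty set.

opens ⊆ A: ∅, {0}, {2}, {0,4}, {0,2}, {0,2,4}, {0,3,2,4}; union → int = {0,3,2,4}
complement {1}; its interior ∅; cl(A) = X∖∅ = {0,1,3,2,4}
boundary = {0,1,3,2,4} ∖ {0,3,2,4} = {1}

int(A) = {0,3,2,4}
cl(A)  = {0,1,3,2,4}
∂A     = {1}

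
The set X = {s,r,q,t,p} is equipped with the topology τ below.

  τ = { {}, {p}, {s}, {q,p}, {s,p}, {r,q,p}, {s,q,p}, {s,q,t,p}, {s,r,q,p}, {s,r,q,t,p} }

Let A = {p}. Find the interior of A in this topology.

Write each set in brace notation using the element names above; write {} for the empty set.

interior: largest open inside A is {p} (from {}, {p})

{p}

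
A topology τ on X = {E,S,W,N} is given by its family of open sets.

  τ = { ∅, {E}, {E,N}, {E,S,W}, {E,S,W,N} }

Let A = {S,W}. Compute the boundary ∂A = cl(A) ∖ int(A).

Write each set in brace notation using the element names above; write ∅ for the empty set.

{S,W}

open subsets of A: ∅; so int(A) = ∅
closure: X∖int(X∖A) = X∖{E,N} = {S,W}
∂A = {S,W} minus ∅ = {S,W}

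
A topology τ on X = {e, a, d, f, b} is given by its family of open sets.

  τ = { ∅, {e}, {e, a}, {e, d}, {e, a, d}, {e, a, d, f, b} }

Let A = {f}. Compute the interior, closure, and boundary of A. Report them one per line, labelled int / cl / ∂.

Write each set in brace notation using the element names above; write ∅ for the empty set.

int(A) = ∅
cl(A)  = {f, b}
∂A     = {f, b}

U open, U⊆A: ∅. int(A) = ⋃ = ∅
X∖A={e, a, d, b}, int(X∖A)={e, a, d}, hence cl(A)={f, b}
∂A: remove int from cl → {f, b}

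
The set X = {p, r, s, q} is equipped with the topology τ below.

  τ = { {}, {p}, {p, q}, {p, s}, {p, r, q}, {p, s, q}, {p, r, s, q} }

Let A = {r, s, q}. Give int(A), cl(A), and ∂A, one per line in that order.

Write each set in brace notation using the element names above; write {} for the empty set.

open subsets of A: {}; so int(A) = {}
closure: X∖int(X∖A) = X∖{p} = {r, s, q}
∂A = {r, s, q} minus {} = {r, s, q}

int(A) = {}
cl(A)  = {r, s, q}
∂A     = {r, s, q}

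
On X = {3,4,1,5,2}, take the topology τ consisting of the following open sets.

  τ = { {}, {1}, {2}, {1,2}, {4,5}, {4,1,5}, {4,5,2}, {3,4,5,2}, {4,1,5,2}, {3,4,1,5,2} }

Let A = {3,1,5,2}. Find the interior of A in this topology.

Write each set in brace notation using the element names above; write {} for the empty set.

{1,2}

U open, U⊆A: {}, {2}, {1}, {1,2}. int(A) = ⋃ = {1,2}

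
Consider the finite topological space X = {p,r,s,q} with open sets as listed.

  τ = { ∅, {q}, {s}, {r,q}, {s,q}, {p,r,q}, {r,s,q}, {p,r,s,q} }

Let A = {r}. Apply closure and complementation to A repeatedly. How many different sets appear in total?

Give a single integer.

complement {p,s,q}; its interior {s,q}; cl(A) = X∖{s,q} = {p,r}
With k = closure, c = complement:
  1. A     = {r}
  2. kA    = {p,r}
  3. cA    = {p,s,q}
  4. ckA   = {s,q}
  5. kcA   = {p,r,s,q}
  6. ckcA  = ∅
k, c of each give nothing new

6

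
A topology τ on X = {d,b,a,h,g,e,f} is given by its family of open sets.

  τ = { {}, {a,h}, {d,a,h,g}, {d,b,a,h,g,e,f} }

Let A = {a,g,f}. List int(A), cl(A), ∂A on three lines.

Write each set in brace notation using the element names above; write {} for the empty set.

int(A) = {}
cl(A)  = {d,b,a,h,g,e,f}
∂A     = {d,b,a,h,g,e,f}

open subsets of A: {}; so int(A) = {}
closure: X∖int(X∖A) = X∖{} = {d,b,a,h,g,e,f}
∂A = {d,b,a,h,g,e,f} minus {} = {d,b,a,h,g,e,f}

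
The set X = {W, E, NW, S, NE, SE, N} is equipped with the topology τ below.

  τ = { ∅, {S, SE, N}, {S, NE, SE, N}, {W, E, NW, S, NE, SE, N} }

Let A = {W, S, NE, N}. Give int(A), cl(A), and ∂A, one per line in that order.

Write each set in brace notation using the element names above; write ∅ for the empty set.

int(A) = ∅
cl(A)  = {W, E, NW, S, NE, SE, N}
∂A     = {W, E, NW, S, NE, SE, N}

interior: largest open inside A is ∅ (from ∅)
cl via duality: int({E, NW, SE}) = ∅, so X∖∅ = {W, E, NW, S, NE, SE, N}
cl∖int = {W, E, NW, S, NE, SE, N}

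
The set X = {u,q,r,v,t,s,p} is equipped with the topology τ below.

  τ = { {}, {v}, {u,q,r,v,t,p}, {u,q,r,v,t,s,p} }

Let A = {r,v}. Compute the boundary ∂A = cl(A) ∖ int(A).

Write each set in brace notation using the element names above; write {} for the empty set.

open subsets of A: {}, {v}; so int(A) = {v}
closure: X∖int(X∖A) = X∖{} = {u,q,r,v,t,s,p}
∂A = {u,q,r,v,t,s,p} minus {v} = {u,q,r,t,s,p}

{u,q,r,t,s,p}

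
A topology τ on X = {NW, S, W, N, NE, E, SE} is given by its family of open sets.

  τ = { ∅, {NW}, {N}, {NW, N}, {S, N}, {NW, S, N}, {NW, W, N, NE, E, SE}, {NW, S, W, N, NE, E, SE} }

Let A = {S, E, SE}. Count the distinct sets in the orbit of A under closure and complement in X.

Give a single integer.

6

closure: X∖int(X∖A) = X∖{NW, N} = {S, W, NE, E, SE}
Let k=closure and c=complement:
  1. A     = {S, E, SE}
  2. kA    = {S, W, NE, E, SE}
  3. cA    = {NW, W, N, NE}
  4. ckA   = {NW, N}
  5. kcA   = {NW, S, W, N, NE, E, SE}
  6. ckcA  = ∅
— saturated at 6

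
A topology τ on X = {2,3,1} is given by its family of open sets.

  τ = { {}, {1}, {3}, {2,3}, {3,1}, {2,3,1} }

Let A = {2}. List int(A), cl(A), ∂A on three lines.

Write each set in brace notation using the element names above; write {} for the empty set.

open subsets of A: {}; so int(A) = {}
closure: X∖int(X∖A) = X∖{3,1} = {2}
∂A = {2} minus {} = {2}

int(A) = {}
cl(A)  = {2}
∂A     = {2}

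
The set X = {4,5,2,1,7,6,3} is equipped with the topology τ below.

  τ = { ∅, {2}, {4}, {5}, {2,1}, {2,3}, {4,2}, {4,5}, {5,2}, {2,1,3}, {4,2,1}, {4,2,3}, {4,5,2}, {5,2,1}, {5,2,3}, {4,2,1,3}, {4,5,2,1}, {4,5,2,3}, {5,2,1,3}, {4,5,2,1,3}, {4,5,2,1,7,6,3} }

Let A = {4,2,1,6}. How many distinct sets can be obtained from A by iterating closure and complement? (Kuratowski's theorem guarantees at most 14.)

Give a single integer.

8

complement {5,7,3}; its interior {5}; cl(A) = X∖{5} = {4,2,1,7,6,3}
With k = closure, c = complement:
  1. A     = {4,2,1,6}
  2. kA    = {4,2,1,7,6,3}
  3. cA    = {5,7,3}
  4. ckA   = {5}
  5. kcA   = {5,7,6,3}
  6. kckA  = {5,7,6}
  7. ckcA  = {4,2,1}
  8. ckckA = {4,2,1,3}
k, c of each give nothing new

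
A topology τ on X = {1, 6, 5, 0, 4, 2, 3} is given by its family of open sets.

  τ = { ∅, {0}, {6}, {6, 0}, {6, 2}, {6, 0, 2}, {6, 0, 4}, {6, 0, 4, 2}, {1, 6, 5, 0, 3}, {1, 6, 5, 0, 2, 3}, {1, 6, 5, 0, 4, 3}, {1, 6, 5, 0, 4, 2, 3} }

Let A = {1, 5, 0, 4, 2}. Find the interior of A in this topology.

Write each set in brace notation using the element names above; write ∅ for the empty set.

open subsets of A: ∅, {0}; so int(A) = {0}

{0}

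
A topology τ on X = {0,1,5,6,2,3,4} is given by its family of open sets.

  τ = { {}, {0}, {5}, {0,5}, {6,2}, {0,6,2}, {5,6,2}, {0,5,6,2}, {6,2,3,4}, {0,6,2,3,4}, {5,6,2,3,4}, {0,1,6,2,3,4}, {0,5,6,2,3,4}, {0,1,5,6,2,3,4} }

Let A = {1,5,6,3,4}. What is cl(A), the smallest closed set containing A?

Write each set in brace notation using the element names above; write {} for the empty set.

{1,5,6,2,3,4}

X∖A={0,2}, int(X∖A)={0}, hence cl(A)={1,5,6,2,3,4}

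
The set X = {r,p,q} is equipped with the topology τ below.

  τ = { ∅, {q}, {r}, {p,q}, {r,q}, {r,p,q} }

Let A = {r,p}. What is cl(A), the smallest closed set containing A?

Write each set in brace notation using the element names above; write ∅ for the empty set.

complement {q}; its interior {q}; cl(A) = X∖{q} = {r,p}

{r,p}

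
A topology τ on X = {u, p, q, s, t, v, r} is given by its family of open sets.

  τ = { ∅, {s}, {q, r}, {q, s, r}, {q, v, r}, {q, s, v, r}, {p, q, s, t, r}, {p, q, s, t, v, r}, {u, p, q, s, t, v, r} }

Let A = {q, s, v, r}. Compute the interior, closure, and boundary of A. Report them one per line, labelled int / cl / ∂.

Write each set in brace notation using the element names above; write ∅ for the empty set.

int(A) = {q, s, v, r}
cl(A)  = {u, p, q, s, t, v, r}
∂A     = {u, p, t}

interior: largest open inside A is {q, s, v, r} (from ∅, {s}, {q, r}, {q, s, r}, {q, v, r}, {q, s, v, r})
cl via duality: int({u, p, t}) = ∅, so X∖∅ = {u, p, q, s, t, v, r}
cl∖int = {u, p, t}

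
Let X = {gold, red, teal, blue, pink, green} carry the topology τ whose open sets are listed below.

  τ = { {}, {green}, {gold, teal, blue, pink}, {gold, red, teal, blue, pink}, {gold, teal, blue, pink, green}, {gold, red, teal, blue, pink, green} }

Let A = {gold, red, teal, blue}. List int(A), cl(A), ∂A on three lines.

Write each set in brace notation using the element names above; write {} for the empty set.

int(A) = {}
cl(A)  = {gold, red, teal, blue, pink}
∂A     = {gold, red, teal, blue, pink}

interior: largest open inside A is {} (from {})
cl via duality: int({pink, green}) = {green}, so X∖{green} = {gold, red, teal, blue, pink}
cl∖int = {gold, red, teal, blue, pink}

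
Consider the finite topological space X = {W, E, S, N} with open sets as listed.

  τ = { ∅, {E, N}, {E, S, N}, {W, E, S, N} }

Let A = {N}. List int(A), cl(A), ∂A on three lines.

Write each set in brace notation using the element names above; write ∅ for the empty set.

open subsets of A: ∅; so int(A) = ∅
closure: X∖int(X∖A) = X∖∅ = {W, E, S, N}
∂A = {W, E, S, N} minus ∅ = {W, E, S, N}

int(A) = ∅
cl(A)  = {W, E, S, N}
∂A     = {W, E, S, N}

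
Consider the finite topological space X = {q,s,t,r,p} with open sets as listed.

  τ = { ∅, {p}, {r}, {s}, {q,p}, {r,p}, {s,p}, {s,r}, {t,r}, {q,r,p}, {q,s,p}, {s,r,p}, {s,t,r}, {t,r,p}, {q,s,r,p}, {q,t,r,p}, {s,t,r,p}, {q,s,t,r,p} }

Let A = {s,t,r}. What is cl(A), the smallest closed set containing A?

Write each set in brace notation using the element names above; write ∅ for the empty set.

{s,t,r}

closure: X∖int(X∖A) = X∖{q,p} = {s,t,r}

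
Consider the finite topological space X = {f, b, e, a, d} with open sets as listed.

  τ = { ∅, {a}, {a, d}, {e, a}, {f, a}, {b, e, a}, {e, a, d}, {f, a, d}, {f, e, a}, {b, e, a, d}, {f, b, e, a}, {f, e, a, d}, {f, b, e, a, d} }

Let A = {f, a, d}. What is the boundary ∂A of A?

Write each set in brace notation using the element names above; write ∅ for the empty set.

{b, e}

interior: largest open inside A is {f, a, d} (from ∅, {a}, {f, a}, {a, d}, {f, a, d})
cl via duality: int({b, e}) = ∅, so X∖∅ = {f, b, e, a, d}
cl∖int = {b, e}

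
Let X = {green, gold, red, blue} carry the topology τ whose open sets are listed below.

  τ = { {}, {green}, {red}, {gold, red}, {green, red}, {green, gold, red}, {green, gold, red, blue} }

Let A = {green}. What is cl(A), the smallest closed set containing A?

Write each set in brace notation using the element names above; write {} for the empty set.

complement {gold, red, blue}; its interior {gold, red}; cl(A) = X∖{gold, red} = {green, blue}

{green, blue}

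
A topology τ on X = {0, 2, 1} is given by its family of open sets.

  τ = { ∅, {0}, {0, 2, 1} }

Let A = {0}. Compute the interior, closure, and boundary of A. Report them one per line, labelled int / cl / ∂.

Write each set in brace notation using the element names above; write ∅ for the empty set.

open subsets of A: ∅, {0}; so int(A) = {0}
closure: X∖int(X∖A) = X∖∅ = {0, 2, 1}
∂A = {0, 2, 1} minus {0} = {2, 1}

int(A) = {0}
cl(A)  = {0, 2, 1}
∂A     = {2, 1}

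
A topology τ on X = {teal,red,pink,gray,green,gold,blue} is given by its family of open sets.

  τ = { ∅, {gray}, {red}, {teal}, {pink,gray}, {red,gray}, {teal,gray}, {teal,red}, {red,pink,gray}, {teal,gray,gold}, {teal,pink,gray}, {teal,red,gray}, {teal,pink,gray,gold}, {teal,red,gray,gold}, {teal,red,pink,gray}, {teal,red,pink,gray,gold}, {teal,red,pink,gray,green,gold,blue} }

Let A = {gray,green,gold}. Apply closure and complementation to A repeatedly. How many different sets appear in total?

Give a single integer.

8

X∖A={teal,red,pink,blue}, int(X∖A)={teal,red}, hence cl(A)={pink,gray,green,gold,blue}
Orbit (k=closure, c=complement):
  1. A     = {gray,green,gold}
  2. kA    = {pink,gray,green,gold,blue}
  3. cA    = {teal,red,pink,blue}
  4. ckA   = {teal,red}
  5. kcA   = {teal,red,pink,green,gold,blue}
  6. kckA  = {teal,red,green,gold,blue}
  7. ckcA  = {gray}
  8. ckckA = {pink,gray}
(closed under both — stop)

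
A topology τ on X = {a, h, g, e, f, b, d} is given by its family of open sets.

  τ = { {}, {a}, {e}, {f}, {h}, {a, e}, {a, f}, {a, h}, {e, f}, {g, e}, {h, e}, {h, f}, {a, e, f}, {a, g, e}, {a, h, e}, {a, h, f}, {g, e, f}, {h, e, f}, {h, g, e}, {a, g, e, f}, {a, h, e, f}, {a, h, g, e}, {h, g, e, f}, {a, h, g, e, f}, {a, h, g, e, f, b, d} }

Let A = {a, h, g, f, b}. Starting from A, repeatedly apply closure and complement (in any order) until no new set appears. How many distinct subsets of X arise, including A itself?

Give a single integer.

X∖A={e, d}, int(X∖A)={e}, hence cl(A)={a, h, g, f, b, d}
Orbit (k=closure, c=complement):
  1. A     = {a, h, g, f, b}
  2. kA    = {a, h, g, f, b, d}
  3. cA    = {e, d}
  4. ckA   = {e}
  5. kcA   = {g, e, b, d}
  6. ckcA  = {a, h, f}
  7. kckcA = {a, h, f, b, d}
  8. ckckcA = {g, e}
(closed under both — stop)

8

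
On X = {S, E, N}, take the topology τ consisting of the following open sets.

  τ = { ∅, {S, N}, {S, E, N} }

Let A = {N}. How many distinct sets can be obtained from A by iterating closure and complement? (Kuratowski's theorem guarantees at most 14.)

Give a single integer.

complement {S, E}; its interior ∅; cl(A) = X∖∅ = {S, E, N}
With k = closure, c = complement:
  1. A     = {N}
  2. kA    = {S, E, N}
  3. cA    = {S, E}
  4. ckA   = ∅
k, c of each give nothing new

4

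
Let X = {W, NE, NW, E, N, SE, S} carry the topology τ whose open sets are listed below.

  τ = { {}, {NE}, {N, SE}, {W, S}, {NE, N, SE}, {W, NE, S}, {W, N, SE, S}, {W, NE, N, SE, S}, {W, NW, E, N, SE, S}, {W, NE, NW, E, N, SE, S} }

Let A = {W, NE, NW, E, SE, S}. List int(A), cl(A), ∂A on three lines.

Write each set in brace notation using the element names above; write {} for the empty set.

int(A) = {W, NE, S}
cl(A)  = {W, NE, NW, E, N, SE, S}
∂A     = {NW, E, N, SE}

open subsets of A: {}, {NE}, {W, S}, {W, NE, S}; so int(A) = {W, NE, S}
closure: X∖int(X∖A) = X∖{} = {W, NE, NW, E, N, SE, S}
∂A = {W, NE, NW, E, N, SE, S} minus {W, NE, S} = {NW, E, N, SE}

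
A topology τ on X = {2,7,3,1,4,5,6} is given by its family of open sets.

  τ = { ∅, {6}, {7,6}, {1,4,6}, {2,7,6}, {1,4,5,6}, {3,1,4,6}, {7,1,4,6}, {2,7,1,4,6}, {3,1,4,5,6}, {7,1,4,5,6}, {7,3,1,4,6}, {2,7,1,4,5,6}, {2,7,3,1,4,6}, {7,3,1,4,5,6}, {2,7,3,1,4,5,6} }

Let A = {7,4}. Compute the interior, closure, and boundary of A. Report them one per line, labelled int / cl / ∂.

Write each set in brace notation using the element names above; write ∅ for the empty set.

interior: largest open inside A is ∅ (from ∅)
cl via duality: int({2,3,1,5,6}) = {6}, so X∖{6} = {2,7,3,1,4,5}
cl∖int = {2,7,3,1,4,5}

int(A) = ∅
cl(A)  = {2,7,3,1,4,5}
∂A     = {2,7,3,1,4,5}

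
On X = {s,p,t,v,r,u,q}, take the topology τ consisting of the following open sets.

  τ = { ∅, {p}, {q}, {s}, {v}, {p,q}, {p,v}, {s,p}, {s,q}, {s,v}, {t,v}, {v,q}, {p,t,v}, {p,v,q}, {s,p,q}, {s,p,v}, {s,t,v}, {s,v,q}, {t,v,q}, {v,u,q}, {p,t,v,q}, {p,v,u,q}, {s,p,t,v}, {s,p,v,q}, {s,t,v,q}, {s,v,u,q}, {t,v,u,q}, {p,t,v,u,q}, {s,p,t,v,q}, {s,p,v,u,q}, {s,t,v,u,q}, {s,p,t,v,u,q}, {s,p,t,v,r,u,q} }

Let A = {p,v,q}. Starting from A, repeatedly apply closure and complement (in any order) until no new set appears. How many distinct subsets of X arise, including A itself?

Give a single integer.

6

complement {s,t,r,u}; its interior {s}; cl(A) = X∖{s} = {p,t,v,r,u,q}
With k = closure, c = complement:
  1. A     = {p,v,q}
  2. kA    = {p,t,v,r,u,q}
  3. cA    = {s,t,r,u}
  4. ckA   = {s}
  5. kckA  = {s,r}
  6. ckckA = {p,t,v,u,q}
k, c of each give nothing new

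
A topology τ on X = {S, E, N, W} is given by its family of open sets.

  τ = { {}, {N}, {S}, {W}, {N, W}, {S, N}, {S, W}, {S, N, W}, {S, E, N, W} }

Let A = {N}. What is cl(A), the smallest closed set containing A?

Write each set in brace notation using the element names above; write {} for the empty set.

{E, N}

complement {S, E, W}; its interior {S, W}; cl(A) = X∖{S, W} = {E, N}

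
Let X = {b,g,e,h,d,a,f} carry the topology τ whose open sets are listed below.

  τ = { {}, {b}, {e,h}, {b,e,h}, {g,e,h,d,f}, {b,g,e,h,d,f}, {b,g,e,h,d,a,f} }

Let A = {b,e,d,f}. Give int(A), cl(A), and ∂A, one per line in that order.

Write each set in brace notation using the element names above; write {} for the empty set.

int(A) = {b}
cl(A)  = {b,g,e,h,d,a,f}
∂A     = {g,e,h,d,a,f}

opens ⊆ A: {}, {b}; union → int = {b}
complement {g,h,a}; its interior {}; cl(A) = X∖{} = {b,g,e,h,d,a,f}
boundary = {b,g,e,h,d,a,f} ∖ {b} = {g,e,h,d,a,f}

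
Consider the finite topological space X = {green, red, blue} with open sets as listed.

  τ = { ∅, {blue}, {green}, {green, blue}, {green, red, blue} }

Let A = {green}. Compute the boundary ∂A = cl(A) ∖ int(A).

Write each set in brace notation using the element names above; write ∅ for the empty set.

{red}

opens ⊆ A: ∅, {green}; union → int = {green}
complement {red, blue}; its interior {blue}; cl(A) = X∖{blue} = {green, red}
boundary = {green, red} ∖ {green} = {red}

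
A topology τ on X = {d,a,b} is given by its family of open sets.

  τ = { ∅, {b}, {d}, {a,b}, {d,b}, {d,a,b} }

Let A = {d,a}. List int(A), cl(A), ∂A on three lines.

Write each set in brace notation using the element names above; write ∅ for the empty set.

U open, U⊆A: ∅, {d}. int(A) = ⋃ = {d}
X∖A={b}, int(X∖A)={b}, hence cl(A)={d,a}
∂A: remove int from cl → {a}

int(A) = {d}
cl(A)  = {d,a}
∂A     = {a}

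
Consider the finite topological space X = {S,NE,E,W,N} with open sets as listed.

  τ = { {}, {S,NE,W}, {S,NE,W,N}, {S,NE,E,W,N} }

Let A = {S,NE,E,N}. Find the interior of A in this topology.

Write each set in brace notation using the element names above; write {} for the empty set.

U open, U⊆A: {}. int(A) = ⋃ = {}

{}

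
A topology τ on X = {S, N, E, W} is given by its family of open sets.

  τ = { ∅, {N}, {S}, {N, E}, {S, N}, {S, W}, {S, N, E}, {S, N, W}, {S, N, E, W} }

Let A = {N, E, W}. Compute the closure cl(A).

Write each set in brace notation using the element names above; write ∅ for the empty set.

{N, E, W}

complement {S}; its interior {S}; cl(A) = X∖{S} = {N, E, W}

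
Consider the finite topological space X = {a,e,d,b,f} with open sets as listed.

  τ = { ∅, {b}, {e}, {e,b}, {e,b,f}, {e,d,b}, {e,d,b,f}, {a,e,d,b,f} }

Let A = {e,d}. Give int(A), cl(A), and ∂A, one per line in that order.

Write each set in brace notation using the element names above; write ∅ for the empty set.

int(A) = {e}
cl(A)  = {a,e,d,f}
∂A     = {a,d,f}

interior: largest open inside A is {e} (from ∅, {e})
cl via duality: int({a,b,f}) = {b}, so X∖{b} = {a,e,d,f}
cl∖int = {a,d,f}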